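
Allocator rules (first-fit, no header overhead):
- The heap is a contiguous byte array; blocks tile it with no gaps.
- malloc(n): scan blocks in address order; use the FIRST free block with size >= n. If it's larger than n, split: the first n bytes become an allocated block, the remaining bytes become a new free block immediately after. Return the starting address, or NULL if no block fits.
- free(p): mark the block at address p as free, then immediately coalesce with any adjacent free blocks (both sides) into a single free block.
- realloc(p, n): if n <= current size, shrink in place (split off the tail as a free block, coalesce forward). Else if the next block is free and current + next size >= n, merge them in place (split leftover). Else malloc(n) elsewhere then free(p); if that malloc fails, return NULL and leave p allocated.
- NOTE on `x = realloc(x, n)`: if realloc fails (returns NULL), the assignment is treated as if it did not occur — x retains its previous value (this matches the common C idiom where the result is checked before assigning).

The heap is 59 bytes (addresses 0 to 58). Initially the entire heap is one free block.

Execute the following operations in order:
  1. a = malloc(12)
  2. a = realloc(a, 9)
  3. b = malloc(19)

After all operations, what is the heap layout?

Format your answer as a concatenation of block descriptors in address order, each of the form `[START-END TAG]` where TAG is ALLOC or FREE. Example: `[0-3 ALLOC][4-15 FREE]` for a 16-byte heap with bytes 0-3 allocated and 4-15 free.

Op 1: a = malloc(12) -> a = 0; heap: [0-11 ALLOC][12-58 FREE]
Op 2: a = realloc(a, 9) -> a = 0; heap: [0-8 ALLOC][9-58 FREE]
Op 3: b = malloc(19) -> b = 9; heap: [0-8 ALLOC][9-27 ALLOC][28-58 FREE]

Answer: [0-8 ALLOC][9-27 ALLOC][28-58 FREE]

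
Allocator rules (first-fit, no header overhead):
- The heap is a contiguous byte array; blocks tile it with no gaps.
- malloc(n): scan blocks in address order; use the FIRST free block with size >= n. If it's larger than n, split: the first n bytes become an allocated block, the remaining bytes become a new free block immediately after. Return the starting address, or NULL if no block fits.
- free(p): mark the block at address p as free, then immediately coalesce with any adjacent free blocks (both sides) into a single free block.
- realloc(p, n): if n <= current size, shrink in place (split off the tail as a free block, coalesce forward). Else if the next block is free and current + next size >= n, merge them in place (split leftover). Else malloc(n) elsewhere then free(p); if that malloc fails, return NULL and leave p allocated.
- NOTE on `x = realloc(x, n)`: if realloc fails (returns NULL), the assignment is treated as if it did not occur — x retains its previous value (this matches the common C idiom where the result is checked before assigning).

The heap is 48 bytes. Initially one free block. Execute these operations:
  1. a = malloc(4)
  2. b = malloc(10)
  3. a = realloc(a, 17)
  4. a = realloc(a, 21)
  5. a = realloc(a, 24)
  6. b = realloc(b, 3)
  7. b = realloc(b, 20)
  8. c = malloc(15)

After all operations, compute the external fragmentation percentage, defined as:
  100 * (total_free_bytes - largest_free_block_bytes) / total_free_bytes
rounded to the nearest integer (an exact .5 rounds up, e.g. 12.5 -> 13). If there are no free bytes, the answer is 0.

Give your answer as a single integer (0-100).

Answer: 52

Derivation:
Op 1: a = malloc(4) -> a = 0; heap: [0-3 ALLOC][4-47 FREE]
Op 2: b = malloc(10) -> b = 4; heap: [0-3 ALLOC][4-13 ALLOC][14-47 FREE]
Op 3: a = realloc(a, 17) -> a = 14; heap: [0-3 FREE][4-13 ALLOC][14-30 ALLOC][31-47 FREE]
Op 4: a = realloc(a, 21) -> a = 14; heap: [0-3 FREE][4-13 ALLOC][14-34 ALLOC][35-47 FREE]
Op 5: a = realloc(a, 24) -> a = 14; heap: [0-3 FREE][4-13 ALLOC][14-37 ALLOC][38-47 FREE]
Op 6: b = realloc(b, 3) -> b = 4; heap: [0-3 FREE][4-6 ALLOC][7-13 FREE][14-37 ALLOC][38-47 FREE]
Op 7: b = realloc(b, 20) -> NULL (b unchanged); heap: [0-3 FREE][4-6 ALLOC][7-13 FREE][14-37 ALLOC][38-47 FREE]
Op 8: c = malloc(15) -> c = NULL; heap: [0-3 FREE][4-6 ALLOC][7-13 FREE][14-37 ALLOC][38-47 FREE]
Free blocks: [4 7 10] total_free=21 largest=10 -> 100*(21-10)/21 = 1100/21 ≈ 52.381 -> rounds to 52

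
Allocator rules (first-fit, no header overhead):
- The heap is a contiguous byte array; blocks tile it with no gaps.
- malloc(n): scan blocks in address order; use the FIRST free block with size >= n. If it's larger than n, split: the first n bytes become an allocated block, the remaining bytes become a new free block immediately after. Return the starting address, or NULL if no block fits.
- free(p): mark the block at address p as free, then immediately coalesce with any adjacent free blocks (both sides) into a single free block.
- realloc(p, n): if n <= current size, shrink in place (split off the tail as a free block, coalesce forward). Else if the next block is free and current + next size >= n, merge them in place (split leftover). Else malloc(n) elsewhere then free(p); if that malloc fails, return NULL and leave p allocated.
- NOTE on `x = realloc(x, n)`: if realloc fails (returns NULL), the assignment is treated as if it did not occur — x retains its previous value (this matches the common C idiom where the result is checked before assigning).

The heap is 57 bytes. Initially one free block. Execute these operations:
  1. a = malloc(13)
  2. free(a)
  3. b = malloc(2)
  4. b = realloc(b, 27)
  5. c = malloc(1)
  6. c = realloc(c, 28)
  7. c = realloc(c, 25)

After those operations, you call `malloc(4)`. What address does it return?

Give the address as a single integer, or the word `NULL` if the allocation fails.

Answer: 52

Derivation:
Op 1: a = malloc(13) -> a = 0; heap: [0-12 ALLOC][13-56 FREE]
Op 2: free(a) -> (freed a); heap: [0-56 FREE]
Op 3: b = malloc(2) -> b = 0; heap: [0-1 ALLOC][2-56 FREE]
Op 4: b = realloc(b, 27) -> b = 0; heap: [0-26 ALLOC][27-56 FREE]
Op 5: c = malloc(1) -> c = 27; heap: [0-26 ALLOC][27-27 ALLOC][28-56 FREE]
Op 6: c = realloc(c, 28) -> c = 27; heap: [0-26 ALLOC][27-54 ALLOC][55-56 FREE]
Op 7: c = realloc(c, 25) -> c = 27; heap: [0-26 ALLOC][27-51 ALLOC][52-56 FREE]
malloc(4): first-fit scan over [0-26 ALLOC][27-51 ALLOC][52-56 FREE] -> 52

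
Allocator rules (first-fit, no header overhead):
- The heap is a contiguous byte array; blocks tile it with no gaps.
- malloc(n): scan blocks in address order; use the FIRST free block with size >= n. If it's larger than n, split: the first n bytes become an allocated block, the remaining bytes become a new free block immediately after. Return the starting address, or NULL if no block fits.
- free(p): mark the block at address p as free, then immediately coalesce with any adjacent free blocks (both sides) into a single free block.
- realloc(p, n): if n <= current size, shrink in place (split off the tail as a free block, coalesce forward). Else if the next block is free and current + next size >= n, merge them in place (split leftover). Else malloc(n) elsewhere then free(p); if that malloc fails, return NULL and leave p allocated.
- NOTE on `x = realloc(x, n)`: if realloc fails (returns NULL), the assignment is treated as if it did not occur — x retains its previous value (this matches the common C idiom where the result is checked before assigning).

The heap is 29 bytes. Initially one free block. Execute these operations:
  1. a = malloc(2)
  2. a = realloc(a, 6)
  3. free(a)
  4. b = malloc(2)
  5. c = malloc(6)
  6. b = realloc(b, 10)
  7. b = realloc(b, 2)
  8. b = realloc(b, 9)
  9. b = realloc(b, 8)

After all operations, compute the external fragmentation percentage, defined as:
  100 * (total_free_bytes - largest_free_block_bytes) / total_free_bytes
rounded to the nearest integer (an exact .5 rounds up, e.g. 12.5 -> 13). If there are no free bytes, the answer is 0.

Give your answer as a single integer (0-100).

Answer: 13

Derivation:
Op 1: a = malloc(2) -> a = 0; heap: [0-1 ALLOC][2-28 FREE]
Op 2: a = realloc(a, 6) -> a = 0; heap: [0-5 ALLOC][6-28 FREE]
Op 3: free(a) -> (freed a); heap: [0-28 FREE]
Op 4: b = malloc(2) -> b = 0; heap: [0-1 ALLOC][2-28 FREE]
Op 5: c = malloc(6) -> c = 2; heap: [0-1 ALLOC][2-7 ALLOC][8-28 FREE]
Op 6: b = realloc(b, 10) -> b = 8; heap: [0-1 FREE][2-7 ALLOC][8-17 ALLOC][18-28 FREE]
Op 7: b = realloc(b, 2) -> b = 8; heap: [0-1 FREE][2-7 ALLOC][8-9 ALLOC][10-28 FREE]
Op 8: b = realloc(b, 9) -> b = 8; heap: [0-1 FREE][2-7 ALLOC][8-16 ALLOC][17-28 FREE]
Op 9: b = realloc(b, 8) -> b = 8; heap: [0-1 FREE][2-7 ALLOC][8-15 ALLOC][16-28 FREE]
Free blocks: [2 13] total_free=15 largest=13 -> 100*(15-13)/15 = 200/15 ≈ 13.333 -> rounds to 13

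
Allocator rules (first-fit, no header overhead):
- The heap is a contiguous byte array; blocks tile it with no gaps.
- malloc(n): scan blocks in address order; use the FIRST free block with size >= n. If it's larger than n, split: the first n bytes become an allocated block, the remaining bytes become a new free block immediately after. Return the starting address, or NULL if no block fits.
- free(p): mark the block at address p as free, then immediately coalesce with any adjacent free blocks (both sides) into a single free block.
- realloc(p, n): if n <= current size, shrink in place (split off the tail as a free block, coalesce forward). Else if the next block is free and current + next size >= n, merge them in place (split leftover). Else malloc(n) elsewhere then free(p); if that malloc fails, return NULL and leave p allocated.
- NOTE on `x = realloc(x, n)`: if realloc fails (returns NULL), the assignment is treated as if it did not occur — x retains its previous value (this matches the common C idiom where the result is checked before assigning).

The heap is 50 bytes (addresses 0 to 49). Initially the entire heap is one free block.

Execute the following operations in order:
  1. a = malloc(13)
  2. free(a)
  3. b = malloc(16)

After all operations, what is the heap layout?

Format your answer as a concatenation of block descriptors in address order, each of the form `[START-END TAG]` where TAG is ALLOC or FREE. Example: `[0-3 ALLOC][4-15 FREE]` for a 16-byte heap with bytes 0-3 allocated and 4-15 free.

Answer: [0-15 ALLOC][16-49 FREE]

Derivation:
Op 1: a = malloc(13) -> a = 0; heap: [0-12 ALLOC][13-49 FREE]
Op 2: free(a) -> (freed a); heap: [0-49 FREE]
Op 3: b = malloc(16) -> b = 0; heap: [0-15 ALLOC][16-49 FREE]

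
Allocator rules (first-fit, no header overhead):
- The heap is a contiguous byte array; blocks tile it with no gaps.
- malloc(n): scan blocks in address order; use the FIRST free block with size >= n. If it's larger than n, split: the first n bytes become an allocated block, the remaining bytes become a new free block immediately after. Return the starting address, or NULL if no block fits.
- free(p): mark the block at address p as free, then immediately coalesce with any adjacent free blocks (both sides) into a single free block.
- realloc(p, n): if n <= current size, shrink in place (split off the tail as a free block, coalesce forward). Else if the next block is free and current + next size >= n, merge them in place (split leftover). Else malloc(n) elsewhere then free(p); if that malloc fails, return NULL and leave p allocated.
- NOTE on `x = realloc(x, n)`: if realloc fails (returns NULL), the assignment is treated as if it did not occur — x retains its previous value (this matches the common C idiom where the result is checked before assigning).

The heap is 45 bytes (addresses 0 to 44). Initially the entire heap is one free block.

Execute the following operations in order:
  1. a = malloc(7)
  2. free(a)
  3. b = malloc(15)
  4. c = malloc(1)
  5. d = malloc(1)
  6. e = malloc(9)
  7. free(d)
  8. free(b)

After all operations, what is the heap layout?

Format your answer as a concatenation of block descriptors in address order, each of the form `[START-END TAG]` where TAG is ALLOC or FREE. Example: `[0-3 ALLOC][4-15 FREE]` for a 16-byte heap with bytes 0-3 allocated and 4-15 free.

Op 1: a = malloc(7) -> a = 0; heap: [0-6 ALLOC][7-44 FREE]
Op 2: free(a) -> (freed a); heap: [0-44 FREE]
Op 3: b = malloc(15) -> b = 0; heap: [0-14 ALLOC][15-44 FREE]
Op 4: c = malloc(1) -> c = 15; heap: [0-14 ALLOC][15-15 ALLOC][16-44 FREE]
Op 5: d = malloc(1) -> d = 16; heap: [0-14 ALLOC][15-15 ALLOC][16-16 ALLOC][17-44 FREE]
Op 6: e = malloc(9) -> e = 17; heap: [0-14 ALLOC][15-15 ALLOC][16-16 ALLOC][17-25 ALLOC][26-44 FREE]
Op 7: free(d) -> (freed d); heap: [0-14 ALLOC][15-15 ALLOC][16-16 FREE][17-25 ALLOC][26-44 FREE]
Op 8: free(b) -> (freed b); heap: [0-14 FREE][15-15 ALLOC][16-16 FREE][17-25 ALLOC][26-44 FREE]

Answer: [0-14 FREE][15-15 ALLOC][16-16 FREE][17-25 ALLOC][26-44 FREE]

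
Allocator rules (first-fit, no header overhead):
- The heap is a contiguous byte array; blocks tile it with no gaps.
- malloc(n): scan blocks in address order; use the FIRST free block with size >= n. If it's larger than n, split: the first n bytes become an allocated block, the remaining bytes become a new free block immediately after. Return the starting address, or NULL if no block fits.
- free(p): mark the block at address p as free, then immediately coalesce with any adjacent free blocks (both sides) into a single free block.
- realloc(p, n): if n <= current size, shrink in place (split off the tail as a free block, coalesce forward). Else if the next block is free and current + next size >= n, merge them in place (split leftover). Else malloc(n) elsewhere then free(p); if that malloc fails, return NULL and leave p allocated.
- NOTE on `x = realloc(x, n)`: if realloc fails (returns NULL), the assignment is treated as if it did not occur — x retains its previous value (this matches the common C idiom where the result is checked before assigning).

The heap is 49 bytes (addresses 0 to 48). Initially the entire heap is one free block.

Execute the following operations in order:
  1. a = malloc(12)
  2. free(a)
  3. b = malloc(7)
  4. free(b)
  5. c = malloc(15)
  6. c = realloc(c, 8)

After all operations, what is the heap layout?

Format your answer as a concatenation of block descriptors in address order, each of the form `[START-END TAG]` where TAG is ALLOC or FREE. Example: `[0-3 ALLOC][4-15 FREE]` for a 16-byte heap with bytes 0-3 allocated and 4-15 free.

Op 1: a = malloc(12) -> a = 0; heap: [0-11 ALLOC][12-48 FREE]
Op 2: free(a) -> (freed a); heap: [0-48 FREE]
Op 3: b = malloc(7) -> b = 0; heap: [0-6 ALLOC][7-48 FREE]
Op 4: free(b) -> (freed b); heap: [0-48 FREE]
Op 5: c = malloc(15) -> c = 0; heap: [0-14 ALLOC][15-48 FREE]
Op 6: c = realloc(c, 8) -> c = 0; heap: [0-7 ALLOC][8-48 FREE]

Answer: [0-7 ALLOC][8-48 FREE]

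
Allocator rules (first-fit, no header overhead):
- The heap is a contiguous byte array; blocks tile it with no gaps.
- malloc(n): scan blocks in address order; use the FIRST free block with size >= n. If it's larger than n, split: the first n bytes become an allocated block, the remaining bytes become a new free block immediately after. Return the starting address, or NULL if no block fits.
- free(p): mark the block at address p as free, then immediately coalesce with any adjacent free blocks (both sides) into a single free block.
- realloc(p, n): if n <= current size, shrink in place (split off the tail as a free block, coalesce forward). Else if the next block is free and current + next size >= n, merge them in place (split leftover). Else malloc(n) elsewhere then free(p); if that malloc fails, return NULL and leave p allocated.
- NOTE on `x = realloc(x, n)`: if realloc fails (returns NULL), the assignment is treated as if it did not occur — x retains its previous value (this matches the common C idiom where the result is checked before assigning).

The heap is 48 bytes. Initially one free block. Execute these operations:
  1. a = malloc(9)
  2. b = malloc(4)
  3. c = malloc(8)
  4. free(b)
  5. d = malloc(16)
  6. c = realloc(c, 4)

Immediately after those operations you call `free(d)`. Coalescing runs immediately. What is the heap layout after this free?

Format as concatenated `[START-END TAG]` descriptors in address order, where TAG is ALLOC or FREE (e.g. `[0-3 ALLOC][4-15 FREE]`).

Answer: [0-8 ALLOC][9-12 FREE][13-16 ALLOC][17-47 FREE]

Derivation:
Op 1: a = malloc(9) -> a = 0; heap: [0-8 ALLOC][9-47 FREE]
Op 2: b = malloc(4) -> b = 9; heap: [0-8 ALLOC][9-12 ALLOC][13-47 FREE]
Op 3: c = malloc(8) -> c = 13; heap: [0-8 ALLOC][9-12 ALLOC][13-20 ALLOC][21-47 FREE]
Op 4: free(b) -> (freed b); heap: [0-8 ALLOC][9-12 FREE][13-20 ALLOC][21-47 FREE]
Op 5: d = malloc(16) -> d = 21; heap: [0-8 ALLOC][9-12 FREE][13-20 ALLOC][21-36 ALLOC][37-47 FREE]
Op 6: c = realloc(c, 4) -> c = 13; heap: [0-8 ALLOC][9-12 FREE][13-16 ALLOC][17-20 FREE][21-36 ALLOC][37-47 FREE]
free(d): d = 21 -> block [21-36 ALLOC]; mark free, coalesce with adjacent free neighbors -> [0-8 ALLOC][9-12 FREE][13-16 ALLOC][17-47 FREE]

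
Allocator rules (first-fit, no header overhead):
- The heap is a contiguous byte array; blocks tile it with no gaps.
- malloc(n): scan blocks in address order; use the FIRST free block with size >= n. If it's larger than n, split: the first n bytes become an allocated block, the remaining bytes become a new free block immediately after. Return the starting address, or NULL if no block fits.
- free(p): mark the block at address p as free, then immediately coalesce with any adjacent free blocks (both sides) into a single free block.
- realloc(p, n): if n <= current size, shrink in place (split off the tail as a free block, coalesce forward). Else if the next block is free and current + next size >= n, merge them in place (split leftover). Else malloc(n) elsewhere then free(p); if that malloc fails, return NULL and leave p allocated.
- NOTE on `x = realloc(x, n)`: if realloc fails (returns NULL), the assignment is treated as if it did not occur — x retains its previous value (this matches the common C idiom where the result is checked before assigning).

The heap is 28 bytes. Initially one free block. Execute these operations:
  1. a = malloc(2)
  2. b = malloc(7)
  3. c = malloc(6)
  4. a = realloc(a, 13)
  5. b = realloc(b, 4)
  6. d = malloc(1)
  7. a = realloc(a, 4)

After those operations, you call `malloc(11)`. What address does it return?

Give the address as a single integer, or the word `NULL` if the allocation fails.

Op 1: a = malloc(2) -> a = 0; heap: [0-1 ALLOC][2-27 FREE]
Op 2: b = malloc(7) -> b = 2; heap: [0-1 ALLOC][2-8 ALLOC][9-27 FREE]
Op 3: c = malloc(6) -> c = 9; heap: [0-1 ALLOC][2-8 ALLOC][9-14 ALLOC][15-27 FREE]
Op 4: a = realloc(a, 13) -> a = 15; heap: [0-1 FREE][2-8 ALLOC][9-14 ALLOC][15-27 ALLOC]
Op 5: b = realloc(b, 4) -> b = 2; heap: [0-1 FREE][2-5 ALLOC][6-8 FREE][9-14 ALLOC][15-27 ALLOC]
Op 6: d = malloc(1) -> d = 0; heap: [0-0 ALLOC][1-1 FREE][2-5 ALLOC][6-8 FREE][9-14 ALLOC][15-27 ALLOC]
Op 7: a = realloc(a, 4) -> a = 15; heap: [0-0 ALLOC][1-1 FREE][2-5 ALLOC][6-8 FREE][9-14 ALLOC][15-18 ALLOC][19-27 FREE]
malloc(11): first-fit scan over [0-0 ALLOC][1-1 FREE][2-5 ALLOC][6-8 FREE][9-14 ALLOC][15-18 ALLOC][19-27 FREE] -> NULL

Answer: NULL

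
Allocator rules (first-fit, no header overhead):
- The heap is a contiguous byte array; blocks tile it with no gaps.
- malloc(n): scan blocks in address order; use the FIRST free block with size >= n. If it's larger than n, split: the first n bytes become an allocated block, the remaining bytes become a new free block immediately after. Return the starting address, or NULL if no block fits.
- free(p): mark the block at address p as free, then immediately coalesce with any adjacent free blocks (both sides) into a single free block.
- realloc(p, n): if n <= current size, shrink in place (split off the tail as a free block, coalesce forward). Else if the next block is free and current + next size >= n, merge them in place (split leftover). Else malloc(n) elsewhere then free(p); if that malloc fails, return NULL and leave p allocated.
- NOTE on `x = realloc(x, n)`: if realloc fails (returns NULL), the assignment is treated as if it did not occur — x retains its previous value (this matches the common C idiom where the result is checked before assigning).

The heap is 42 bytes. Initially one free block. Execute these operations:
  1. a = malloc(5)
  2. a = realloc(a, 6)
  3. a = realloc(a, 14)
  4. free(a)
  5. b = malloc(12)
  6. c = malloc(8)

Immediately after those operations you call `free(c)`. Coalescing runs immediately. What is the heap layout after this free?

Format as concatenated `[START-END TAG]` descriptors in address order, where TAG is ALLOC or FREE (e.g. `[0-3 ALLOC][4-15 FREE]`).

Answer: [0-11 ALLOC][12-41 FREE]

Derivation:
Op 1: a = malloc(5) -> a = 0; heap: [0-4 ALLOC][5-41 FREE]
Op 2: a = realloc(a, 6) -> a = 0; heap: [0-5 ALLOC][6-41 FREE]
Op 3: a = realloc(a, 14) -> a = 0; heap: [0-13 ALLOC][14-41 FREE]
Op 4: free(a) -> (freed a); heap: [0-41 FREE]
Op 5: b = malloc(12) -> b = 0; heap: [0-11 ALLOC][12-41 FREE]
Op 6: c = malloc(8) -> c = 12; heap: [0-11 ALLOC][12-19 ALLOC][20-41 FREE]
free(c): c = 12 -> block [12-19 ALLOC]; mark free, coalesce with adjacent free neighbors -> [0-11 ALLOC][12-41 FREE]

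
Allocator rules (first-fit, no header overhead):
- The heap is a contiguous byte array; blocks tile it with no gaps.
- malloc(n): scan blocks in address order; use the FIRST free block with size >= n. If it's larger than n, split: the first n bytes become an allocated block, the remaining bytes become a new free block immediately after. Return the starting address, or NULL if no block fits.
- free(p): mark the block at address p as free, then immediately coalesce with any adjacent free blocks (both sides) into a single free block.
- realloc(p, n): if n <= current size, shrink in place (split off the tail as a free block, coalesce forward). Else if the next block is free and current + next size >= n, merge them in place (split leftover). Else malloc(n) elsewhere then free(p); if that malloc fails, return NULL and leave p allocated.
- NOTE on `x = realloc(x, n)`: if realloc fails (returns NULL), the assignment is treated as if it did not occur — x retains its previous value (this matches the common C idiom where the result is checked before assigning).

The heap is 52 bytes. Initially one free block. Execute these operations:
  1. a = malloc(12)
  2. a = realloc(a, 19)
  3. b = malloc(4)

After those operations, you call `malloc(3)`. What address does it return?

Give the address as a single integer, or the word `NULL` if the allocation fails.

Op 1: a = malloc(12) -> a = 0; heap: [0-11 ALLOC][12-51 FREE]
Op 2: a = realloc(a, 19) -> a = 0; heap: [0-18 ALLOC][19-51 FREE]
Op 3: b = malloc(4) -> b = 19; heap: [0-18 ALLOC][19-22 ALLOC][23-51 FREE]
malloc(3): first-fit scan over [0-18 ALLOC][19-22 ALLOC][23-51 FREE] -> 23

Answer: 23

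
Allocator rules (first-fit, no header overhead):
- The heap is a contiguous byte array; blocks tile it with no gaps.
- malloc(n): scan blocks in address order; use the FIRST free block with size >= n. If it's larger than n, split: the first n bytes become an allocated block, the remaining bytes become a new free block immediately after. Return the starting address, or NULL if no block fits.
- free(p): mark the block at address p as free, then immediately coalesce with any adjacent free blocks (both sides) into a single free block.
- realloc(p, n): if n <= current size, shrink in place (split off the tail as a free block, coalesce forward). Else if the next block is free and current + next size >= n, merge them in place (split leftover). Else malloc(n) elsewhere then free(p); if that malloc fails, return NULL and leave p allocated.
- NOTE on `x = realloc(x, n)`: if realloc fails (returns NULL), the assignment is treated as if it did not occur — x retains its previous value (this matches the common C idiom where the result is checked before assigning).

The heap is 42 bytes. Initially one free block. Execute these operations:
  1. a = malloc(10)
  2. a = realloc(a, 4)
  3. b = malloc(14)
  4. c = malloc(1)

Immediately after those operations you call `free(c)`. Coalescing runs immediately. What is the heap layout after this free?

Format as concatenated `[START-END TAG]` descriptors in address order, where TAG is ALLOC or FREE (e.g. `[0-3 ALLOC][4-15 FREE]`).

Answer: [0-3 ALLOC][4-17 ALLOC][18-41 FREE]

Derivation:
Op 1: a = malloc(10) -> a = 0; heap: [0-9 ALLOC][10-41 FREE]
Op 2: a = realloc(a, 4) -> a = 0; heap: [0-3 ALLOC][4-41 FREE]
Op 3: b = malloc(14) -> b = 4; heap: [0-3 ALLOC][4-17 ALLOC][18-41 FREE]
Op 4: c = malloc(1) -> c = 18; heap: [0-3 ALLOC][4-17 ALLOC][18-18 ALLOC][19-41 FREE]
free(c): c = 18 -> block [18-18 ALLOC]; mark free, coalesce with adjacent free neighbors -> [0-3 ALLOC][4-17 ALLOC][18-41 FREE]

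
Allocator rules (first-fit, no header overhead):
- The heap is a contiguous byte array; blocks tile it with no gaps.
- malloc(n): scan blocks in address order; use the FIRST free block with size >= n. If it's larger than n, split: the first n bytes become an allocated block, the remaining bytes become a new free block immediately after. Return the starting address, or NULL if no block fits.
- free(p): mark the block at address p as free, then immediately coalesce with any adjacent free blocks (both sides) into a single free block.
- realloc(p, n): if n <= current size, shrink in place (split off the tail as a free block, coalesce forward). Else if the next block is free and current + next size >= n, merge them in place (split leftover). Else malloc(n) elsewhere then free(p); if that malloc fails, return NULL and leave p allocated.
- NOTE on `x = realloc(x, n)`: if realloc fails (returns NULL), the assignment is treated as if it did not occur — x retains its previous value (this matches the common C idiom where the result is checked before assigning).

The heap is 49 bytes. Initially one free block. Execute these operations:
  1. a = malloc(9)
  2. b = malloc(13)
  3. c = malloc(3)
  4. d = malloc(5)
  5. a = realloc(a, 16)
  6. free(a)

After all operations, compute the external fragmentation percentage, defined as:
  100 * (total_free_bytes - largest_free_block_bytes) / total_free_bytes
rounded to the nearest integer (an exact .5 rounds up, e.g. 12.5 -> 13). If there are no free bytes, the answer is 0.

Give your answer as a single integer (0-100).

Op 1: a = malloc(9) -> a = 0; heap: [0-8 ALLOC][9-48 FREE]
Op 2: b = malloc(13) -> b = 9; heap: [0-8 ALLOC][9-21 ALLOC][22-48 FREE]
Op 3: c = malloc(3) -> c = 22; heap: [0-8 ALLOC][9-21 ALLOC][22-24 ALLOC][25-48 FREE]
Op 4: d = malloc(5) -> d = 25; heap: [0-8 ALLOC][9-21 ALLOC][22-24 ALLOC][25-29 ALLOC][30-48 FREE]
Op 5: a = realloc(a, 16) -> a = 30; heap: [0-8 FREE][9-21 ALLOC][22-24 ALLOC][25-29 ALLOC][30-45 ALLOC][46-48 FREE]
Op 6: free(a) -> (freed a); heap: [0-8 FREE][9-21 ALLOC][22-24 ALLOC][25-29 ALLOC][30-48 FREE]
Free blocks: [9 19] total_free=28 largest=19 -> 100*(28-19)/28 = 900/28 ≈ 32.143 -> rounds to 32

Answer: 32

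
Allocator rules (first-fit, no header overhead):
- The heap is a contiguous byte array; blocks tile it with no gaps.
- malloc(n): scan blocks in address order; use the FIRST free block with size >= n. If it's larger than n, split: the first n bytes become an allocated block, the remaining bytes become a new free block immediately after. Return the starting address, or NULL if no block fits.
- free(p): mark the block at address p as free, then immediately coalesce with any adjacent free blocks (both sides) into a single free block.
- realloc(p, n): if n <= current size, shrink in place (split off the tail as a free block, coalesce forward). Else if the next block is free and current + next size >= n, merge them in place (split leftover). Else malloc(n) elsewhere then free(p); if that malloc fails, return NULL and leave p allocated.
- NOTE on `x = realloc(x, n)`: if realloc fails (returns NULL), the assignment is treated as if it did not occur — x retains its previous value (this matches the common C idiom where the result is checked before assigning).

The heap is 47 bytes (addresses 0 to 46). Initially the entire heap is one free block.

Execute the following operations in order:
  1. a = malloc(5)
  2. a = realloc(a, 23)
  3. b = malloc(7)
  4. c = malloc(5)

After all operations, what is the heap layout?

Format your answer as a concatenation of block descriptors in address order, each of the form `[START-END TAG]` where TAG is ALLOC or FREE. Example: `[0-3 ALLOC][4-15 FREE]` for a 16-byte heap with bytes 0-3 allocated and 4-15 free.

Op 1: a = malloc(5) -> a = 0; heap: [0-4 ALLOC][5-46 FREE]
Op 2: a = realloc(a, 23) -> a = 0; heap: [0-22 ALLOC][23-46 FREE]
Op 3: b = malloc(7) -> b = 23; heap: [0-22 ALLOC][23-29 ALLOC][30-46 FREE]
Op 4: c = malloc(5) -> c = 30; heap: [0-22 ALLOC][23-29 ALLOC][30-34 ALLOC][35-46 FREE]

Answer: [0-22 ALLOC][23-29 ALLOC][30-34 ALLOC][35-46 FREE]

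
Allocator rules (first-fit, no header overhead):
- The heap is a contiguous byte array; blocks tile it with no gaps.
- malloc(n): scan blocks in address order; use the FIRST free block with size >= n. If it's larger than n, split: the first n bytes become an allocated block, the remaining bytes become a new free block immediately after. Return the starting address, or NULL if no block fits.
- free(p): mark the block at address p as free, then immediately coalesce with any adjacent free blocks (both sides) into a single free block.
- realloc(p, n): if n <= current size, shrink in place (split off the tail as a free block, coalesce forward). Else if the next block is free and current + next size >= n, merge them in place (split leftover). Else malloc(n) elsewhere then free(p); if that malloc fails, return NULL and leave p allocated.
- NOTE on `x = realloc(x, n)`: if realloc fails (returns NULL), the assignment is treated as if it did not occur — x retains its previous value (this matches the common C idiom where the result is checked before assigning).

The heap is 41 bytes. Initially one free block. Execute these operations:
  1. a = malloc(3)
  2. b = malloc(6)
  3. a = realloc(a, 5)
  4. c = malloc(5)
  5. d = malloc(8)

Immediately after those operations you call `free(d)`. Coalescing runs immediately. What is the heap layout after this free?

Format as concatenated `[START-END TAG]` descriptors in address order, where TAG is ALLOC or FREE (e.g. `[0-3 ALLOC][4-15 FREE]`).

Answer: [0-2 FREE][3-8 ALLOC][9-13 ALLOC][14-18 ALLOC][19-40 FREE]

Derivation:
Op 1: a = malloc(3) -> a = 0; heap: [0-2 ALLOC][3-40 FREE]
Op 2: b = malloc(6) -> b = 3; heap: [0-2 ALLOC][3-8 ALLOC][9-40 FREE]
Op 3: a = realloc(a, 5) -> a = 9; heap: [0-2 FREE][3-8 ALLOC][9-13 ALLOC][14-40 FREE]
Op 4: c = malloc(5) -> c = 14; heap: [0-2 FREE][3-8 ALLOC][9-13 ALLOC][14-18 ALLOC][19-40 FREE]
Op 5: d = malloc(8) -> d = 19; heap: [0-2 FREE][3-8 ALLOC][9-13 ALLOC][14-18 ALLOC][19-26 ALLOC][27-40 FREE]
free(d): d = 19 -> block [19-26 ALLOC]; mark free, coalesce with adjacent free neighbors -> [0-2 FREE][3-8 ALLOC][9-13 ALLOC][14-18 ALLOC][19-40 FREE]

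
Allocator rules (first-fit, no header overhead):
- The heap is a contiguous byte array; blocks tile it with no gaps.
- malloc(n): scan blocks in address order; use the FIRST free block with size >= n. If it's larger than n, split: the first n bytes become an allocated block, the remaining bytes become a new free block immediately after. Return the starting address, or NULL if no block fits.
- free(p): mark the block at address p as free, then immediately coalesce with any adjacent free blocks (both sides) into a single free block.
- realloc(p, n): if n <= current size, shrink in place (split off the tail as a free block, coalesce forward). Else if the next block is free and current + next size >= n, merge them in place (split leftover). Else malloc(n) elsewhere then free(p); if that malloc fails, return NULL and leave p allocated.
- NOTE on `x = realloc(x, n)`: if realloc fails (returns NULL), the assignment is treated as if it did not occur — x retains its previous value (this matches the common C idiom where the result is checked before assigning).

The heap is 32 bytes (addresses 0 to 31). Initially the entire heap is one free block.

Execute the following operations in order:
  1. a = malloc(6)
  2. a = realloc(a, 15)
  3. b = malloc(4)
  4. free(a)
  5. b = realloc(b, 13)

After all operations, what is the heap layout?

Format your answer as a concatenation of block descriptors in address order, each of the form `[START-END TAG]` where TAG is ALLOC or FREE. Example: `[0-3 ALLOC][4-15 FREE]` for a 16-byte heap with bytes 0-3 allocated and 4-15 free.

Op 1: a = malloc(6) -> a = 0; heap: [0-5 ALLOC][6-31 FREE]
Op 2: a = realloc(a, 15) -> a = 0; heap: [0-14 ALLOC][15-31 FREE]
Op 3: b = malloc(4) -> b = 15; heap: [0-14 ALLOC][15-18 ALLOC][19-31 FREE]
Op 4: free(a) -> (freed a); heap: [0-14 FREE][15-18 ALLOC][19-31 FREE]
Op 5: b = realloc(b, 13) -> b = 15; heap: [0-14 FREE][15-27 ALLOC][28-31 FREE]

Answer: [0-14 FREE][15-27 ALLOC][28-31 FREE]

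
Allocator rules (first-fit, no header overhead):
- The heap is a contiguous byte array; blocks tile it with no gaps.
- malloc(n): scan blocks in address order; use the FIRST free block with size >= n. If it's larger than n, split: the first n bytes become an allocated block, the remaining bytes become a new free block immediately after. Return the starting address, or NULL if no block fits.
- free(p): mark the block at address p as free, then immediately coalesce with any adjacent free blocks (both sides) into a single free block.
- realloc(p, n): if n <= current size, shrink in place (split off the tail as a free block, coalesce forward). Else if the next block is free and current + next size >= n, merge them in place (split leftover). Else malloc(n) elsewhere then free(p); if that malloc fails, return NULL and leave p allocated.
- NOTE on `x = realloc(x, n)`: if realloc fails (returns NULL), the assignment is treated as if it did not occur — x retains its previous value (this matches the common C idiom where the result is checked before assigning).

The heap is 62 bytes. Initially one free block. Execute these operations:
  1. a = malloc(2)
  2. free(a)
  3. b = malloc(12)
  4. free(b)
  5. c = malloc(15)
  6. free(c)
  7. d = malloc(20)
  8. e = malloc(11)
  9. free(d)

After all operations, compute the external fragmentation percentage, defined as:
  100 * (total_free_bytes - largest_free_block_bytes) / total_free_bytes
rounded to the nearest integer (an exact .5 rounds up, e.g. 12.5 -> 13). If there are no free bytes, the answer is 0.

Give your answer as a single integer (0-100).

Answer: 39

Derivation:
Op 1: a = malloc(2) -> a = 0; heap: [0-1 ALLOC][2-61 FREE]
Op 2: free(a) -> (freed a); heap: [0-61 FREE]
Op 3: b = malloc(12) -> b = 0; heap: [0-11 ALLOC][12-61 FREE]
Op 4: free(b) -> (freed b); heap: [0-61 FREE]
Op 5: c = malloc(15) -> c = 0; heap: [0-14 ALLOC][15-61 FREE]
Op 6: free(c) -> (freed c); heap: [0-61 FREE]
Op 7: d = malloc(20) -> d = 0; heap: [0-19 ALLOC][20-61 FREE]
Op 8: e = malloc(11) -> e = 20; heap: [0-19 ALLOC][20-30 ALLOC][31-61 FREE]
Op 9: free(d) -> (freed d); heap: [0-19 FREE][20-30 ALLOC][31-61 FREE]
Free blocks: [20 31] total_free=51 largest=31 -> 100*(51-31)/51 = 2000/51 ≈ 39.216 -> rounds to 39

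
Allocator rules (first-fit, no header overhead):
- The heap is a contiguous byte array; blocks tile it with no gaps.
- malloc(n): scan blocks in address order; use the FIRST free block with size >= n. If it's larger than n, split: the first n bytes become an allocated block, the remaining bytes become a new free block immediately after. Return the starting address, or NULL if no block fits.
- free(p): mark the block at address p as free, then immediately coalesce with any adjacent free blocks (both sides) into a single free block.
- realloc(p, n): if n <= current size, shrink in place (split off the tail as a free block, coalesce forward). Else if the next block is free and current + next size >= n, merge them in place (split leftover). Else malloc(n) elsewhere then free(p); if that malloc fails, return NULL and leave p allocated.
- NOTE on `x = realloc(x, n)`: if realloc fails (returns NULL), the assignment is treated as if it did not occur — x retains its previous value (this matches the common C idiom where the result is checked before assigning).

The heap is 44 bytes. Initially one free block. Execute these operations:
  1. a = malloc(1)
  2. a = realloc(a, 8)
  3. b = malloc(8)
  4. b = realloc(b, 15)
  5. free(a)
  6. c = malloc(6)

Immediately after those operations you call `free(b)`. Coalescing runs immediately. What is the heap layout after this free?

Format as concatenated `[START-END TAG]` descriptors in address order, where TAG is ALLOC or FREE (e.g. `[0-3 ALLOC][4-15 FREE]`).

Op 1: a = malloc(1) -> a = 0; heap: [0-0 ALLOC][1-43 FREE]
Op 2: a = realloc(a, 8) -> a = 0; heap: [0-7 ALLOC][8-43 FREE]
Op 3: b = malloc(8) -> b = 8; heap: [0-7 ALLOC][8-15 ALLOC][16-43 FREE]
Op 4: b = realloc(b, 15) -> b = 8; heap: [0-7 ALLOC][8-22 ALLOC][23-43 FREE]
Op 5: free(a) -> (freed a); heap: [0-7 FREE][8-22 ALLOC][23-43 FREE]
Op 6: c = malloc(6) -> c = 0; heap: [0-5 ALLOC][6-7 FREE][8-22 ALLOC][23-43 FREE]
free(b): b = 8 -> block [8-22 ALLOC]; mark free, coalesce with adjacent free neighbors -> [0-5 ALLOC][6-43 FREE]

Answer: [0-5 ALLOC][6-43 FREE]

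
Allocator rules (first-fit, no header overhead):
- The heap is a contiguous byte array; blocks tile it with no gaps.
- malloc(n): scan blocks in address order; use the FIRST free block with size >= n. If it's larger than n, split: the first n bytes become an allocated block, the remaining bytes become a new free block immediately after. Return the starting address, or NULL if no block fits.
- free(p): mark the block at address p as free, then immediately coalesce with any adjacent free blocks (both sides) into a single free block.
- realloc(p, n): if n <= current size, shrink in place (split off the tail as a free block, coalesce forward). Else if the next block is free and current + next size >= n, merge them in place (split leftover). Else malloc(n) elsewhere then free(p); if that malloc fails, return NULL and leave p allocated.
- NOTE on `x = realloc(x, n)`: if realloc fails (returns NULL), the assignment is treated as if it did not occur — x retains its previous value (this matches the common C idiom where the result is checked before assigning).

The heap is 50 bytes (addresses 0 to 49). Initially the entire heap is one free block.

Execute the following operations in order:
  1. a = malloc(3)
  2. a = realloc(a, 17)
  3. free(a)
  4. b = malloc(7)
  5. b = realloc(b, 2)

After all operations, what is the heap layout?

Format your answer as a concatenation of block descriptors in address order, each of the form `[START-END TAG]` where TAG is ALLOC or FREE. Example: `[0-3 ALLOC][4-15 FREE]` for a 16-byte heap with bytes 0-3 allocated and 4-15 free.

Answer: [0-1 ALLOC][2-49 FREE]

Derivation:
Op 1: a = malloc(3) -> a = 0; heap: [0-2 ALLOC][3-49 FREE]
Op 2: a = realloc(a, 17) -> a = 0; heap: [0-16 ALLOC][17-49 FREE]
Op 3: free(a) -> (freed a); heap: [0-49 FREE]
Op 4: b = malloc(7) -> b = 0; heap: [0-6 ALLOC][7-49 FREE]
Op 5: b = realloc(b, 2) -> b = 0; heap: [0-1 ALLOC][2-49 FREE]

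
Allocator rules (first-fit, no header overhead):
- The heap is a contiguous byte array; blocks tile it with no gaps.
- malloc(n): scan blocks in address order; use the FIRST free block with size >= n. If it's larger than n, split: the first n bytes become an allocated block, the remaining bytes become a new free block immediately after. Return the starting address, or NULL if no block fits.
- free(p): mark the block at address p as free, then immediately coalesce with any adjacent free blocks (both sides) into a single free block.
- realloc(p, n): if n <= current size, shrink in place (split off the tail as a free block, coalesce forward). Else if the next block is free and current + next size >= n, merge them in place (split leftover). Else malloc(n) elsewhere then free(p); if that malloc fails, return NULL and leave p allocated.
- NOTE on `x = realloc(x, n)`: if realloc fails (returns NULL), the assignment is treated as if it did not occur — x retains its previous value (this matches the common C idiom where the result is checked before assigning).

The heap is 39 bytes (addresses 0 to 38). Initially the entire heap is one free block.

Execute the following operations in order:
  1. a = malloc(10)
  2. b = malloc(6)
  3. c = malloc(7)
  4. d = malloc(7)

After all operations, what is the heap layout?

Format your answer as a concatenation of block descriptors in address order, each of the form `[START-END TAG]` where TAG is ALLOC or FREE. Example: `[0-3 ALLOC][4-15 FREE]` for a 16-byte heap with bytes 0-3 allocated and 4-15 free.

Op 1: a = malloc(10) -> a = 0; heap: [0-9 ALLOC][10-38 FREE]
Op 2: b = malloc(6) -> b = 10; heap: [0-9 ALLOC][10-15 ALLOC][16-38 FREE]
Op 3: c = malloc(7) -> c = 16; heap: [0-9 ALLOC][10-15 ALLOC][16-22 ALLOC][23-38 FREE]
Op 4: d = malloc(7) -> d = 23; heap: [0-9 ALLOC][10-15 ALLOC][16-22 ALLOC][23-29 ALLOC][30-38 FREE]

Answer: [0-9 ALLOC][10-15 ALLOC][16-22 ALLOC][23-29 ALLOC][30-38 FREE]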